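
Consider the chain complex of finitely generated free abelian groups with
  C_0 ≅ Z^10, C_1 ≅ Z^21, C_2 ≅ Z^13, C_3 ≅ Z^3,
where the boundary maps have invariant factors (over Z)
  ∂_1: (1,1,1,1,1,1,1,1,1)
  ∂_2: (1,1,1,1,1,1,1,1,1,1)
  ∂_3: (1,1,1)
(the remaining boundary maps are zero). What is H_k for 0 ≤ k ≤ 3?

H_0: b_0 = 10 − 0 − 9 = 1; torsion from ∂_1 factors > 1: none. So H_0 = Z.
H_1: b_1 = 21 − 9 − 10 = 2; torsion from ∂_2 factors > 1: none. So H_1 = Z^2.
H_2: b_2 = 13 − 10 − 3 = 0; torsion from ∂_3 factors > 1: none. So H_2 = 0.
H_3: b_3 = 3 − 3 − 0 = 0; torsion from ∂_4 factors > 1: none. So H_3 = 0.

H_0 = Z,  H_1 = Z^2,  H_2 = 0,  H_3 = 0.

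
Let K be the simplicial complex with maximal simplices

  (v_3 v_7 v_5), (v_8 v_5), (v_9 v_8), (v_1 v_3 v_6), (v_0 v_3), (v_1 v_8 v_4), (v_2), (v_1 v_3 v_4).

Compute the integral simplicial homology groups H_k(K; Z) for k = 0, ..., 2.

Order the vertices as v_0 < v_1 < v_2 < v_3 < v_4 < v_5 < v_6 < v_7 < v_8 < v_9. Listing each simplex with vertices in this order, K has dimension 2 with simplices:

  0-simplices (10): [v_0], [v_1], [v_2], [v_3], [v_4], [v_5], [v_6], [v_7], [v_8], [v_9]
  1-simplices (13): [v_0,v_3], [v_1,v_3], [v_1,v_4], [v_1,v_6], [v_1,v_8], [v_3,v_4], [v_3,v_5], [v_3,v_6], [v_3,v_7], [v_4,v_8], [v_5,v_7], [v_5,v_8], [v_8,v_9]
  2-simplices (4): [v_1,v_3,v_4], [v_1,v_3,v_6], [v_1,v_4,v_8], [v_3,v_5,v_7]

so the chain groups are C_0 ≅ Z^10, C_1 ≅ Z^13, C_2 ≅ Z^4.

The boundary map ∂_1: C_1 → C_0 maps an edge to its endpoints' difference, ∂[p,q] = q − p.
The resulting 10×13 matrix has rank 8, and its Smith normal form has invariant factors (1,1,1,1,1,1,1,1).

∂_2: C_2 → C_1 maps a triangle to the signed sum of its edges. For instance
  ∂[v_1,v_4,v_8] = [v_4,v_8] − [v_1,v_8] + [v_1,v_4],
  ∂[v_1,v_3,v_4] = [v_3,v_4] − [v_1,v_4] + [v_1,v_3].
This gives a 13×4 integer matrix of rank 4; reducing to Smith normal form yields diagonal entries (1,1,1,1).

Reading off H_k = ker ∂_k / im ∂_{k+1}:

  H_0: rank C_0 − rank ∂_1 = 10 − 8 = 2, and the invariant factors of ∂_1 are all 1, so H_0 = Z^2.
  H_1: rank ker ∂_1 − rank ∂_2 = (13 − 8) − 4 = 1, and the invariant factors of ∂_2 are all 1, so H_1 = Z.
  H_2: rank ker ∂_2 − rank ∂_3 = (4 − 4) − 0 = 0, and there is no ∂_3, so H_2 = 0.

H_0 = Z^2,  H_1 = Z,  H_2 = 0.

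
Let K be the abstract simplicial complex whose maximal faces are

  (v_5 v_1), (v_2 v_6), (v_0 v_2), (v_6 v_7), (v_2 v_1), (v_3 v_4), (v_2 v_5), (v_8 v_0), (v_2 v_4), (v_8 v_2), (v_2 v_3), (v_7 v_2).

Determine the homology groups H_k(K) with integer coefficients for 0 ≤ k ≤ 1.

H_0 ≅ Z,  H_1 ≅ Z^4.

Fix the vertex order v_0 < v_1 < v_2 < v_3 < v_4 < v_5 < v_6 < v_7 < v_8 and write every simplex with vertices in increasing order. Then dim K = 1 and the simplices of K are:

  0-simplices (9): [v_0], [v_1], [v_2], [v_3], [v_4], [v_5], [v_6], [v_7], [v_8]
  1-simplices (12): [v_0,v_2], [v_0,v_8], [v_1,v_2], [v_1,v_5], [v_2,v_3], [v_2,v_4], [v_2,v_5], [v_2,v_6], [v_2,v_7], [v_2,v_8], [v_3,v_4], [v_6,v_7]

Hence C_0 ≅ Z^9, C_1 ≅ Z^12.

∂_1: C_1 → C_0 is given by ∂[p,q] = [q] − [p]. For instance
  ∂[v_1,v_2] = [v_2] − [v_1].
As a 9×12 matrix over Z this has rank 8, with invariant factors (1,1,1,1,1,1,1,1).

Computing H_k = (kernel of ∂_k) / (image of ∂_{k+1}):

  H_0: rank C_0 − rank ∂_1 = 9 − 8 = 1, and the invariant factors of ∂_1 are all 1, so H_0 = Z.
  H_1: rank ker ∂_1 − rank ∂_2 = (12 − 8) − 0 = 4, and there is no ∂_2, so H_1 = Z^4.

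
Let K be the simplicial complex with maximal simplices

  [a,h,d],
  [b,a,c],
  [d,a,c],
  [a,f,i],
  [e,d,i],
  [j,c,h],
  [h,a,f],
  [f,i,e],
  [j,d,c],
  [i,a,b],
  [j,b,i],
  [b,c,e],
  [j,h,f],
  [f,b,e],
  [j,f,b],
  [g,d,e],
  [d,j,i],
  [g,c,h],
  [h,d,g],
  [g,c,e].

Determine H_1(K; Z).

H_1 ≅ Z ⊕ Z_2.

K has 10 vertices, 30 edges, 20 triangles.
rank ∂_1 = 9, rank ∂_2 = 20 ⇒ b_1 = 30 − 9 − 20 = 1; ∂_2 has invariant factor(s) [2] giving torsion. So H_1 = Z ⊕ Z_2.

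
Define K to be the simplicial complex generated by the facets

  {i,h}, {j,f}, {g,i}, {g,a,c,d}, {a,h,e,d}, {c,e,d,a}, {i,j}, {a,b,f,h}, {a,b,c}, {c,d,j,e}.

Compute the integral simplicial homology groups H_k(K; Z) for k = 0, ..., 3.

Take the total order a < b < c < d < e < f < g < h < i < j on the vertex set. Then K (dimension 3) consists of the simplices:

  0-simplices (10): a, b, c, d, e, f, g, h, i, j
  1-simplices (25): ab, ac, ad, ae, af, ag, ah, bc, bf, bh, cd, ce, cg, cj, de, dg, dh, dj, eh, ej, fh, fj, gi, hi, ij
  2-simplices (18): abc, abf, abh, acd, ace, acg, ade, adg, adh, aeh, afh, bfh, cde, cdg, cdj, cej, deh, dej
  3-simplices (5): abfh, acde, acdg, adeh, cdej

so the chain groups are C_0 ≅ Z^10, C_1 ≅ Z^25, C_2 ≅ Z^18, C_3 ≅ Z^5.

∂_1: C_1 → C_0 is given by ∂[p,q] = [q] − [p]. For instance
  ∂fj = j − f.
The resulting 10×25 matrix has rank 9, and its Smith normal form has invariant factors (1,1,1,1,1,1,1,1,1).

Boundary ∂_2: C_2 → C_1 acts by ∂[p,q,r] = [q,r] − [p,r] + [p,q]. For instance
  ∂cdg = dg − cg + cd,
  ∂deh = eh − dh + de.
The resulting 25×18 matrix has rank 13, and its Smith normal form has invariant factors (1,1,1,1,1,1,1,1,1,1,1,1,1).

Boundary ∂_3: C_3 → C_2 sends each 3-simplex σ to the alternating sum Σ_i (−1)^i (σ with its i-th vertex removed). For instance
  ∂acdg = cdg − adg + acg − acd,
  ∂adeh = deh − aeh + adh − ade.
This gives a 18×5 integer matrix of rank 5; reducing to Smith normal form yields diagonal entries (1,1,1,1,1).

Computing H_k = (kernel of ∂_k) / (image of ∂_{k+1}):

  H_0: rank C_0 − rank ∂_1 = 10 − 9 = 1, and the invariant factors of ∂_1 are all 1, so H_0 = Z.
  H_1: rank ker ∂_1 − rank ∂_2 = (25 − 9) − 13 = 3, and the invariant factors of ∂_2 are all 1, so H_1 = Z^3.
  H_2: rank ker ∂_2 − rank ∂_3 = (18 − 13) − 5 = 0, and the invariant factors of ∂_3 are all 1, so H_2 = 0.
  H_3: rank ker ∂_3 − rank ∂_4 = (5 − 5) − 0 = 0, and there is no ∂_4, so H_3 = 0.

As a check, the Euler characteristic is 10 − 25 + 18 − 5 = -2, which agrees with 1 − 3 + 0 − 0 = -2.

H_0 = Z,  H_1 = Z^3,  H_2 = 0,  H_3 = 0.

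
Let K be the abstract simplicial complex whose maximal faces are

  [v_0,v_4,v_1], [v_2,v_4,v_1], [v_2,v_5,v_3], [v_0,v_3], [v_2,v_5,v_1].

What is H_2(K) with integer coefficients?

H_2 = 0.

We work with the vertex ordering v_0 < v_1 < v_2 < v_3 < v_4 < v_5. The simplices of K, each written with vertices in increasing order, are:

  0-simplices (6): [v_0], [v_1], [v_2], [v_3], [v_4], [v_5]
  1-simplices (10): [v_0,v_1], [v_0,v_3], [v_0,v_4], [v_1,v_2], [v_1,v_4], [v_1,v_5], [v_2,v_3], [v_2,v_4], [v_2,v_5], [v_3,v_5]
  2-simplices (4): [v_0,v_1,v_4], [v_1,v_2,v_4], [v_1,v_2,v_5], [v_2,v_3,v_5]

giving chain groups C_0 ≅ Z^6, C_1 ≅ Z^10, C_2 ≅ Z^4.

The boundary map ∂_1: C_1 → C_0 is given by ∂[p,q] = [q] − [p].
This gives a 6×10 integer matrix of rank 5; reducing to Smith normal form yields diagonal entries (1,1,1,1,1).

The boundary map ∂_2: C_2 → C_1 maps a triangle to the signed sum of its edges. For instance
  ∂[v_0,v_1,v_4] = [v_1,v_4] − [v_0,v_4] + [v_0,v_1],
  ∂[v_1,v_2,v_5] = [v_2,v_5] − [v_1,v_5] + [v_1,v_2].
The resulting 10×4 matrix has rank 4, and its Smith normal form has invariant factors (1,1,1,1).

Reading off H_k = ker ∂_k / im ∂_{k+1}:

  H_2: rank ker ∂_2 − rank ∂_3 = (4 − 4) − 0 = 0, and there is no ∂_3, so H_2 ≅ 0.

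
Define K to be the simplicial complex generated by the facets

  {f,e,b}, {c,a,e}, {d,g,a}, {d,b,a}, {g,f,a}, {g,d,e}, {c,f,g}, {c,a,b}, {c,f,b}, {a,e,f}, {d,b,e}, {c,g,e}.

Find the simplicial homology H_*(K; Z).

Order the vertices as a < b < c < d < e < f < g. Listing each simplex with vertices in this order, K has dimension 2 with simplices:

  0-simplices (7): a, b, c, d, e, f, g
  1-simplices (18): ab, ac, ad, ae, af, ag, bc, bd, be, bf, ce, cf, cg, de, dg, ef, eg, fg
  2-simplices (12): abc, abd, ace, adg, aef, afg, bcf, bde, bef, ceg, cfg, deg

Hence C_0 ≅ Z^7, C_1 ≅ Z^18, C_2 ≅ Z^12.

The boundary map ∂_1: C_1 → C_0 maps an edge to its endpoints' difference, ∂[p,q] = q − p.
This gives a 7×18 integer matrix of rank 6; reducing to Smith normal form yields diagonal entries (1,1,1,1,1,1).

∂_2: C_2 → C_1 maps a triangle to the signed sum of its edges. For instance
  ∂bde = de − be + bd,
  ∂ceg = eg − cg + ce.
The resulting 18×12 matrix has rank 12, and its Smith normal form has invariant factors (1,1,1,1,1,1,1,1,1,1,1,2).

From H_k ≅ ker(∂_k) / im(∂_{k+1}) we obtain:

  H_0: rank C_0 − rank ∂_1 = 7 − 6 = 1, and the invariant factors of ∂_1 are all 1, so H_0 = Z.
  H_1: rank ker ∂_1 − rank ∂_2 = (18 − 6) − 12 = 0, and ∂_2 has invariant factor 2 > 1, so H_1 = Z/2Z.
  H_2: rank ker ∂_2 − rank ∂_3 = (12 − 12) − 0 = 0, and there is no ∂_3, so H_2 = 0.

As a check, the Euler characteristic is 7 − 18 + 12 = 1, which agrees with 1 − 0 + 0 = 1.
(K is a triangulation of the real projective plane RP^2.)

H_0 = Z,  H_1 = Z/2Z,  H_2 = 0.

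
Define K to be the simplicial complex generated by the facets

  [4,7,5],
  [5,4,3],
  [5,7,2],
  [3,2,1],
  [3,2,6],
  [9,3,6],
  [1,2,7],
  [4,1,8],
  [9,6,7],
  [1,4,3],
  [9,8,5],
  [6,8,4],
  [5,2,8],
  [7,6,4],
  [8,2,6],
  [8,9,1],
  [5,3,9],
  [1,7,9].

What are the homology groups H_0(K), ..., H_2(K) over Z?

H_0 ≅ Z,  H_1 ≅ Z^2,  H_2 ≅ Z.

K has 9 vertices, 27 edges, 18 triangles.
rank ∂_0 = 0, rank ∂_1 = 8 ⇒ b_0 = 9 − 0 − 8 = 1; all invariant factors of ∂_1 are 1 so no torsion. So H_0 ≅ Z.
rank ∂_1 = 8, rank ∂_2 = 17 ⇒ b_1 = 27 − 8 − 17 = 2; all invariant factors of ∂_2 are 1 so no torsion. So H_1 ≅ Z^2.
rank ∂_2 = 17, rank ∂_3 = 0 ⇒ b_2 = 18 − 17 − 0 = 1. So H_2 ≅ Z.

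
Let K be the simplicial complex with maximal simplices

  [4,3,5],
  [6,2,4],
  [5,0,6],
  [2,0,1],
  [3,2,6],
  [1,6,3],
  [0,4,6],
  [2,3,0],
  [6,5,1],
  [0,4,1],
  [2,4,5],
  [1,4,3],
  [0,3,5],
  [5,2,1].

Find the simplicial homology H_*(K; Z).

Take the total order 0 < 1 < 2 < 3 < 4 < 5 < 6 on the vertex set. Then K (dimension 2) consists of the simplices:

  0-simplices (7): [0], [1], [2], [3], [4], [5], [6]
  1-simplices (21): [0,1], [0,2], [0,3], [0,4], [0,5], [0,6], [1,2], [1,3], [1,4], [1,5], [1,6], [2,3], [2,4], [2,5], [2,6], [3,4], [3,5], [3,6], [4,5], [4,6], [5,6]
  2-simplices (14): [0,1,2], [0,1,4], [0,2,3], [0,3,5], [0,4,6], [0,5,6], [1,2,5], [1,3,4], [1,3,6], [1,5,6], [2,3,6], [2,4,5], [2,4,6], [3,4,5]

so the chain groups are C_0 ≅ Z^7, C_1 ≅ Z^21, C_2 ≅ Z^14.

∂_1: C_1 → C_0 is given by ∂[p,q] = [q] − [p].
The resulting 7×21 matrix has rank 6, and its Smith normal form has invariant factors (1,1,1,1,1,1).

Boundary ∂_2: C_2 → C_1 sends each 2-simplex [p,q,r] to [q,r] − [p,r] + [p,q]. For instance
  ∂[1,3,4] = [3,4] − [1,4] + [1,3],
  ∂[0,1,2] = [1,2] − [0,2] + [0,1].
The resulting 21×14 matrix has rank 13, and its Smith normal form has invariant factors (1,1,1,1,1,1,1,1,1,1,1,1,1).

Computing H_k = (kernel of ∂_k) / (image of ∂_{k+1}):

  H_0: rank C_0 − rank ∂_1 = 7 − 6 = 1, and the invariant factors of ∂_1 are all 1, so H_0 ≅ Z.
  H_1: rank ker ∂_1 − rank ∂_2 = (21 − 6) − 13 = 2, and the invariant factors of ∂_2 are all 1, so H_1 ≅ Z^2.
  H_2: rank ker ∂_2 − rank ∂_3 = (14 − 13) − 0 = 1, and there is no ∂_3, so H_2 ≅ Z.

As a check, the Euler characteristic is 7 − 21 + 14 = 0, which agrees with 1 − 2 + 1 = 0.

H_0 = Z,  H_1 = Z^2,  H_2 = Z.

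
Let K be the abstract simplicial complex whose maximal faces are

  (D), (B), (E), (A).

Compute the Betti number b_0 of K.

Take the total order A < B < D < E on the vertex set. Then K (dimension 0) consists of the simplices:

  0-simplices (4): A, B, D, E

so the chain groups are C_0 ≅ Z^4.

Reading off H_k = ker ∂_k / im ∂_{k+1}:

  H_0: rank C_0 − rank ∂_1 = 4 − 0 = 4, and there is no ∂_1, so H_0 ≅ Z^4.

(K is a triangulation of a set of 4 points.)

Hence the Betti numbers are b_0 = 4.

b_0 = 4.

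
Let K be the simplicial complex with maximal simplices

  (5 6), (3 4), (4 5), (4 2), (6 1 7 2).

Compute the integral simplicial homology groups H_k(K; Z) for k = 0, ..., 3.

We work with the vertex ordering 1 < 2 < 3 < 4 < 5 < 6 < 7. The simplices of K, each written with vertices in increasing order, are:

  0-simplices (7): [1], [2], [3], [4], [5], [6], [7]
  1-simplices (10): [1,2], [1,6], [1,7], [2,4], [2,6], [2,7], [3,4], [4,5], [5,6], [6,7]
  2-simplices (4): [1,2,6], [1,2,7], [1,6,7], [2,6,7]
  3-simplices (1): [1,2,6,7]

so the chain groups are C_0 ≅ Z^7, C_1 ≅ Z^10, C_2 ≅ Z^4, C_3 ≅ Z^1.

Boundary ∂_1: C_1 → C_0 is given by ∂[p,q] = [q] − [p].
The resulting 7×10 matrix has rank 6, and its Smith normal form has invariant factors (1,1,1,1,1,1).

∂_2: C_2 → C_1 acts by ∂[p,q,r] = [q,r] − [p,r] + [p,q]. For instance
  ∂[1,2,7] = [2,7] − [1,7] + [1,2],
  ∂[1,6,7] = [6,7] − [1,7] + [1,6].
As a 10×4 matrix over Z this has rank 3, with invariant factors (1,1,1).

Boundary ∂_3: C_3 → C_2 sends each 3-simplex σ to the alternating sum Σ_i (−1)^i (σ with its i-th vertex removed). For instance
  ∂[1,2,6,7] = [2,6,7] − [1,6,7] + [1,2,7] − [1,2,6].
The resulting 4×1 matrix has rank 1, and its Smith normal form has invariant factors (1).

Reading off H_k = ker ∂_k / im ∂_{k+1}:

  H_0: rank C_0 − rank ∂_1 = 7 − 6 = 1, and the invariant factors of ∂_1 are all 1, so H_0 ≅ Z.
  H_1: rank ker ∂_1 − rank ∂_2 = (10 − 6) − 3 = 1, and the invariant factors of ∂_2 are all 1, so H_1 ≅ Z.
  H_2: rank ker ∂_2 − rank ∂_3 = (4 − 3) − 1 = 0, and the invariant factors of ∂_3 are all 1, so H_2 ≅ 0.
  H_3: rank ker ∂_3 − rank ∂_4 = (1 − 1) − 0 = 0, and there is no ∂_4, so H_3 ≅ 0.

H_0 ≅ Z,  H_1 ≅ Z,  H_2 = 0,  H_3 = 0.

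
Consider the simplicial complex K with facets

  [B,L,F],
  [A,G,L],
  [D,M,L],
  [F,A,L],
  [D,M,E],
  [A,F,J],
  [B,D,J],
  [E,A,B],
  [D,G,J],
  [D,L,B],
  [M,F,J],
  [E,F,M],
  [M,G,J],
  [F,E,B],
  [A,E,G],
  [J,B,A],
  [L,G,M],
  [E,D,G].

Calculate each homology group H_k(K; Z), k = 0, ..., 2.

Take the total order A < B < D < E < F < G < J < L < M on the vertex set. Then K (dimension 2) consists of the simplices:

  0-simplices (9): A, B, D, E, F, G, J, L, M
  1-simplices (27): AB, AE, AF, AG, AJ, AL, BD, BE, BF, BJ, BL, DE, DG, DJ, DL, DM, EF, EG, EM, FJ, FL, FM, GJ, GL, GM, JM, LM
  2-simplices (18): ABE, ABJ, AEG, AFJ, AFL, AGL, BDJ, BDL, BEF, BFL, DEG, DEM, DGJ, DLM, EFM, FJM, GJM, GLM

Hence C_0 ≅ Z^9, C_1 ≅ Z^27, C_2 ≅ Z^18.

The boundary map ∂_1: C_1 → C_0 maps an edge to its endpoints' difference, ∂[p,q] = q − p.
The 9×27 boundary matrix has rank 8 and Smith normal form diag(1,1,1,1,1,1,1,1).

∂_2: C_2 → C_1 sends each 2-simplex [p,q,r] to [q,r] − [p,r] + [p,q]. For instance
  ∂DEM = EM − DM + DE,
  ∂DEG = EG − DG + DE.
This gives a 27×18 integer matrix of rank 18; reducing to Smith normal form yields diagonal entries (1,1,1,1,1,1,1,1,1,1,1,1,1,1,1,1,1,2).

From H_k ≅ ker(∂_k) / im(∂_{k+1}) we obtain:

  H_0: rank C_0 − rank ∂_1 = 9 − 8 = 1, and the invariant factors of ∂_1 are all 1, so H_0 = Z.
  H_1: rank ker ∂_1 − rank ∂_2 = (27 − 8) − 18 = 1, and ∂_2 has invariant factor 2 > 1, so H_1 = Z ⊕ Z/2Z.
  H_2: rank ker ∂_2 − rank ∂_3 = (18 − 18) − 0 = 0, and there is no ∂_3, so H_2 = 0.

H_0 = Z,  H_1 = Z ⊕ Z/2Z,  H_2 = 0.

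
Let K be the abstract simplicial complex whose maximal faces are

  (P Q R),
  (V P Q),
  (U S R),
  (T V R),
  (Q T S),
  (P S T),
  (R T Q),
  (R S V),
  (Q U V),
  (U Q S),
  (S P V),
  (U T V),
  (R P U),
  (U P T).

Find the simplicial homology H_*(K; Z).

Take the total order P < Q < R < S < T < U < V on the vertex set. Then K (dimension 2) consists of the simplices:

  0-simplices (7): P, Q, R, S, T, U, V
  1-simplices (21): PQ, PR, PS, PT, PU, PV, QR, QS, QT, QU, QV, RS, RT, RU, RV, ST, SU, SV, TU, TV, UV
  2-simplices (14): PQR, PQV, PRU, PST, PSV, PTU, QRT, QST, QSU, QUV, RSU, RSV, RTV, TUV

Hence C_0 ≅ Z^7, C_1 ≅ Z^21, C_2 ≅ Z^14.

Boundary ∂_1: C_1 → C_0 is given by ∂[p,q] = [q] − [p]. For instance
  ∂SU = U − S.
This gives a 7×21 integer matrix of rank 6; reducing to Smith normal form yields diagonal entries (1,1,1,1,1,1).

Boundary ∂_2: C_2 → C_1 sends each 2-simplex [p,q,r] to [q,r] − [p,r] + [p,q]. For instance
  ∂QRT = RT − QT + QR,
  ∂PQV = QV − PV + PQ.
The 21×14 boundary matrix has rank 13 and Smith normal form diag(1,1,1,1,1,1,1,1,1,1,1,1,1).

Reading off H_k = ker ∂_k / im ∂_{k+1}:

  H_0: rank C_0 − rank ∂_1 = 7 − 6 = 1, and the invariant factors of ∂_1 are all 1, so H_0 = Z.
  H_1: rank ker ∂_1 − rank ∂_2 = (21 − 6) − 13 = 2, and the invariant factors of ∂_2 are all 1, so H_1 = Z^2.
  H_2: rank ker ∂_2 − rank ∂_3 = (14 − 13) − 0 = 1, and there is no ∂_3, so H_2 = Z.

As a check, the Euler characteristic is 7 − 21 + 14 = 0, which agrees with 1 − 2 + 1 = 0.
(K is a triangulation of the torus T^2.)

H_0 = Z,  H_1 = Z^2,  H_2 = Z.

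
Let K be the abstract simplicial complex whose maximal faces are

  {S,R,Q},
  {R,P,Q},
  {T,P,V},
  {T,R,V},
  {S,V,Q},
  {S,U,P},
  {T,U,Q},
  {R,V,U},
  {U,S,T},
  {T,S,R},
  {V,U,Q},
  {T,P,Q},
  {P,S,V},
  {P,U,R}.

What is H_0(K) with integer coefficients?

H_0 = Z.

K has 7 vertices, 21 edges, 14 triangles.
rank ∂_0 = 0, rank ∂_1 = 6 ⇒ b_0 = 7 − 0 − 6 = 1; all invariant factors of ∂_1 are 1 so no torsion. So H_0 = Z.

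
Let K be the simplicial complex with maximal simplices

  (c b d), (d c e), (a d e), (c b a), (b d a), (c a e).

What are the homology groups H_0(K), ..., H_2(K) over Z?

H_0 ≅ Z,  H_1 = 0,  H_2 ≅ Z.

Order the vertices as a < b < c < d < e. Listing each simplex with vertices in this order, K has dimension 2 with simplices:

  0-simplices (5): a, b, c, d, e
  1-simplices (9): ab, ac, ad, ae, bc, bd, cd, ce, de
  2-simplices (6): abc, abd, ace, ade, bcd, cde

so the chain groups are C_0 ≅ Z^5, C_1 ≅ Z^9, C_2 ≅ Z^6.

Boundary ∂_1: C_1 → C_0 sends each edge [p,q] (with p < q) to q − p.
The resulting 5×9 matrix has rank 4, and its Smith normal form has invariant factors (1,1,1,1).

Boundary ∂_2: C_2 → C_1 maps a triangle to the signed sum of its edges. For instance
  ∂ade = de − ae + ad,
  ∂bcd = cd − bd + bc.
This gives a 9×6 integer matrix of rank 5; reducing to Smith normal form yields diagonal entries (1,1,1,1,1).

Computing H_k = (kernel of ∂_k) / (image of ∂_{k+1}):

  H_0: rank C_0 − rank ∂_1 = 5 − 4 = 1, and the invariant factors of ∂_1 are all 1, so H_0 = Z.
  H_1: rank ker ∂_1 − rank ∂_2 = (9 − 4) − 5 = 0, and the invariant factors of ∂_2 are all 1, so H_1 = 0.
  H_2: rank ker ∂_2 − rank ∂_3 = (6 − 5) − 0 = 1, and there is no ∂_3, so H_2 = Z.

(K is a triangulation of the 2-sphere S^2.)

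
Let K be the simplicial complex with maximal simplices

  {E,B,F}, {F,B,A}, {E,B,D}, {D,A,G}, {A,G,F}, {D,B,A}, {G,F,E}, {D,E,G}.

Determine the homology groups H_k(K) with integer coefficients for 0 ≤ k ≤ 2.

Fix the vertex order A < B < D < E < F < G and write every simplex with vertices in increasing order. Then dim K = 2 and the simplices of K are:

  0-simplices (6): A, B, D, E, F, G
  1-simplices (12): AB, AD, AF, AG, BD, BE, BF, DE, DG, EF, EG, FG
  2-simplices (8): ABD, ABF, ADG, AFG, BDE, BEF, DEG, EFG

giving chain groups C_0 ≅ Z^6, C_1 ≅ Z^12, C_2 ≅ Z^8.

Boundary ∂_1: C_1 → C_0 maps an edge to its endpoints' difference, ∂[p,q] = q − p. For instance
  ∂EG = G − E.
This gives a 6×12 integer matrix of rank 5; reducing to Smith normal form yields diagonal entries (1,1,1,1,1).

The boundary map ∂_2: C_2 → C_1 maps a triangle to the signed sum of its edges. For instance
  ∂ABF = BF − AF + AB,
  ∂ADG = DG − AG + AD.
The resulting 12×8 matrix has rank 7, and its Smith normal form has invariant factors (1,1,1,1,1,1,1).

Computing H_k = (kernel of ∂_k) / (image of ∂_{k+1}):

  H_0: rank C_0 − rank ∂_1 = 6 − 5 = 1, and the invariant factors of ∂_1 are all 1, so H_0 = Z.
  H_1: rank ker ∂_1 − rank ∂_2 = (12 − 5) − 7 = 0, and the invariant factors of ∂_2 are all 1, so H_1 = 0.
  H_2: rank ker ∂_2 − rank ∂_3 = (8 − 7) − 0 = 1, and there is no ∂_3, so H_2 = Z.

H_0 = Z,  H_1 = 0,  H_2 = Z.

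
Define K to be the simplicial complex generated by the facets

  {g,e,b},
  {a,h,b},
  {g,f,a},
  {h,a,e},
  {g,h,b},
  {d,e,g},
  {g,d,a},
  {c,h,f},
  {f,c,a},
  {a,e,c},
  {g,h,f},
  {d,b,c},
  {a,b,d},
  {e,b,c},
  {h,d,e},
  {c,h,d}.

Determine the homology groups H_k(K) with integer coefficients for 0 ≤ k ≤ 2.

We work with the vertex ordering a < b < c < d < e < f < g < h. The simplices of K, each written with vertices in increasing order, are:

  0-simplices (8): a, b, c, d, e, f, g, h
  1-simplices (24): ab, ac, ad, ae, af, ag, ah, bc, bd, be, bg, bh, cd, ce, cf, ch, de, dg, dh, eg, eh, fg, fh, gh
  2-simplices (16): abd, abh, ace, acf, adg, aeh, afg, bcd, bce, beg, bgh, cdh, cfh, deg, deh, fgh

giving chain groups C_0 ≅ Z^8, C_1 ≅ Z^24, C_2 ≅ Z^16.

Boundary ∂_1: C_1 → C_0 maps an edge to its endpoints' difference, ∂[p,q] = q − p.
The resulting 8×24 matrix has rank 7, and its Smith normal form has invariant factors (1,1,1,1,1,1,1).

∂_2: C_2 → C_1 sends each 2-simplex [p,q,r] to [q,r] − [p,r] + [p,q]. For instance
  ∂ace = ce − ae + ac,
  ∂cfh = fh − ch + cf.
As a 24×16 matrix over Z this has rank 15, with invariant factors (1,1,1,1,1,1,1,1,1,1,1,1,1,1,1).

From H_k ≅ ker(∂_k) / im(∂_{k+1}) we obtain:

  H_0: rank C_0 − rank ∂_1 = 8 − 7 = 1, and the invariant factors of ∂_1 are all 1, so H_0 = Z.
  H_1: rank ker ∂_1 − rank ∂_2 = (24 − 7) − 15 = 2, and the invariant factors of ∂_2 are all 1, so H_1 = Z^2.
  H_2: rank ker ∂_2 − rank ∂_3 = (16 − 15) − 0 = 1, and there is no ∂_3, so H_2 = Z.

H_0 ≅ Z,  H_1 ≅ Z^2,  H_2 ≅ Z.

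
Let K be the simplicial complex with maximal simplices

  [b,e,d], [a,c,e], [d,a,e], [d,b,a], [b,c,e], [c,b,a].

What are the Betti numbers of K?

b_0 = 1, b_1 = 0, b_2 = 1.

Fix the vertex order a < b < c < d < e and write every simplex with vertices in increasing order. Then dim K = 2 and the simplices of K are:

  0-simplices (5): a, b, c, d, e
  1-simplices (9): ab, ac, ad, ae, bc, bd, be, ce, de
  2-simplices (6): abc, abd, ace, ade, bce, bde

giving chain groups C_0 ≅ Z^5, C_1 ≅ Z^9, C_2 ≅ Z^6.

Boundary ∂_1: C_1 → C_0 maps an edge to its endpoints' difference, ∂[p,q] = q − p.
As a 5×9 matrix over Z this has rank 4, with invariant factors (1,1,1,1).

Boundary ∂_2: C_2 → C_1 sends each 2-simplex [p,q,r] to [q,r] − [p,r] + [p,q]. For instance
  ∂ade = de − ae + ad,
  ∂ace = ce − ae + ac.
This gives a 9×6 integer matrix of rank 5; reducing to Smith normal form yields diagonal entries (1,1,1,1,1).

Now H_k = ker ∂_k / im ∂_{k+1}, so:

  H_0: rank C_0 − rank ∂_1 = 5 − 4 = 1, and the invariant factors of ∂_1 are all 1, so H_0 ≅ Z.
  H_1: rank ker ∂_1 − rank ∂_2 = (9 − 4) − 5 = 0, and the invariant factors of ∂_2 are all 1, so H_1 ≅ 0.
  H_2: rank ker ∂_2 − rank ∂_3 = (6 − 5) − 0 = 1, and there is no ∂_3, so H_2 ≅ Z.

Hence the Betti numbers are b_0 = 1, b_1 = 0, b_2 = 1.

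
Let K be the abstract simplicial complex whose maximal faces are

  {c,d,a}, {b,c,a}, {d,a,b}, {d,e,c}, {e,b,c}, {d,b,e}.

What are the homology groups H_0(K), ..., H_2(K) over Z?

Take the total order a < b < c < d < e on the vertex set. Then K (dimension 2) consists of the simplices:

  0-simplices (5): a, b, c, d, e
  1-simplices (9): ab, ac, ad, bc, bd, be, cd, ce, de
  2-simplices (6): abc, abd, acd, bce, bde, cde

giving chain groups C_0 ≅ Z^5, C_1 ≅ Z^9, C_2 ≅ Z^6.

∂_1: C_1 → C_0 sends each edge [p,q] (with p < q) to q − p.
The 5×9 boundary matrix has rank 4 and Smith normal form diag(1,1,1,1).

The boundary map ∂_2: C_2 → C_1 acts by ∂[p,q,r] = [q,r] − [p,r] + [p,q]. For instance
  ∂abc = bc − ac + ab,
  ∂cde = de − ce + cd.
The resulting 9×6 matrix has rank 5, and its Smith normal form has invariant factors (1,1,1,1,1).

Reading off H_k = ker ∂_k / im ∂_{k+1}:

  H_0: rank C_0 − rank ∂_1 = 5 − 4 = 1, and the invariant factors of ∂_1 are all 1, so H_0 ≅ Z.
  H_1: rank ker ∂_1 − rank ∂_2 = (9 − 4) − 5 = 0, and the invariant factors of ∂_2 are all 1, so H_1 ≅ 0.
  H_2: rank ker ∂_2 − rank ∂_3 = (6 − 5) − 0 = 1, and there is no ∂_3, so H_2 ≅ Z.

As a check, the Euler characteristic is 5 − 9 + 6 = 2, which agrees with 1 − 0 + 1 = 2.

H_0 = Z,  H_1 = 0,  H_2 = Z.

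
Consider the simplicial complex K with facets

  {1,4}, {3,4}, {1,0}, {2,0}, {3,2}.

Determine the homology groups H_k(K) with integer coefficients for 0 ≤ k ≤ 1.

H_0 = Z,  H_1 = Z.

Order the vertices as 0 < 1 < 2 < 3 < 4. Listing each simplex with vertices in this order, K has dimension 1 with simplices:

  0-simplices (5): [0], [1], [2], [3], [4]
  1-simplices (5): [0,1], [0,2], [1,4], [2,3], [3,4]

so the chain groups are C_0 ≅ Z^5, C_1 ≅ Z^5.

Boundary ∂_1: C_1 → C_0 sends each edge [p,q] (with p < q) to q − p. For instance
  ∂[2,3] = [3] − [2].
The resulting 5×5 matrix has rank 4, and its Smith normal form has invariant factors (1,1,1,1).

From H_k ≅ ker(∂_k) / im(∂_{k+1}) we obtain:

  H_0: rank C_0 − rank ∂_1 = 5 − 4 = 1, and the invariant factors of ∂_1 are all 1, so H_0 = Z.
  H_1: rank ker ∂_1 − rank ∂_2 = (5 − 4) − 0 = 1, and there is no ∂_2, so H_1 = Z.

(K is a triangulation of the circle S^1.)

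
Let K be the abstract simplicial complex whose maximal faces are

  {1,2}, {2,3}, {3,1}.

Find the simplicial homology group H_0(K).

Take the total order 1 < 2 < 3 on the vertex set. Then K (dimension 1) consists of the simplices:

  0-simplices (3): [1], [2], [3]
  1-simplices (3): [1,2], [1,3], [2,3]

so the chain groups are C_0 ≅ Z^3, C_1 ≅ Z^3.

Boundary ∂_1: C_1 → C_0 is given by ∂[p,q] = [q] − [p]. For instance
  ∂[1,3] = [3] − [1].
As a 3×3 matrix over Z this has rank 2, with invariant factors (1,1).

From H_k ≅ ker(∂_k) / im(∂_{k+1}) we obtain:

  H_0: rank C_0 − rank ∂_1 = 3 − 2 = 1, and the invariant factors of ∂_1 are all 1, so H_0 ≅ Z.

H_0 ≅ Z.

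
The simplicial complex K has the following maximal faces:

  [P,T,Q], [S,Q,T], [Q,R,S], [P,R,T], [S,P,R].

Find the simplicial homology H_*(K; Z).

Order the vertices as P < Q < R < S < T. Listing each simplex with vertices in this order, K has dimension 2 with simplices:

  0-simplices (5): P, Q, R, S, T
  1-simplices (10): PQ, PR, PS, PT, QR, QS, QT, RS, RT, ST
  2-simplices (5): PQT, PRS, PRT, QRS, QST

Hence C_0 ≅ Z^5, C_1 ≅ Z^10, C_2 ≅ Z^5.

The boundary map ∂_1: C_1 → C_0 is given by ∂[p,q] = [q] − [p]. For instance
  ∂RT = T − R.
The resulting 5×10 matrix has rank 4, and its Smith normal form has invariant factors (1,1,1,1).

∂_2: C_2 → C_1 acts by ∂[p,q,r] = [q,r] − [p,r] + [p,q]. For instance
  ∂QST = ST − QT + QS,
  ∂QRS = RS − QS + QR.
The 10×5 boundary matrix has rank 5 and Smith normal form diag(1,1,1,1,1).

Reading off H_k = ker ∂_k / im ∂_{k+1}:

  H_0: rank C_0 − rank ∂_1 = 5 − 4 = 1, and the invariant factors of ∂_1 are all 1, so H_0 ≅ Z.
  H_1: rank ker ∂_1 − rank ∂_2 = (10 − 4) − 5 = 1, and the invariant factors of ∂_2 are all 1, so H_1 ≅ Z.
  H_2: rank ker ∂_2 − rank ∂_3 = (5 − 5) − 0 = 0, and there is no ∂_3, so H_2 ≅ 0.

As a check, the Euler characteristic is 5 − 10 + 5 = 0, which agrees with 1 − 1 + 0 = 0.

H_0 = Z,  H_1 = Z,  H_2 = 0.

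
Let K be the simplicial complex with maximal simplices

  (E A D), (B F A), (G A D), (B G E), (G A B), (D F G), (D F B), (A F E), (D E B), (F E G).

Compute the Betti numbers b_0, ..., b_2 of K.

We work with the vertex ordering A < B < D < E < F < G. The simplices of K, each written with vertices in increasing order, are:

  0-simplices (6): A, B, D, E, F, G
  1-simplices (15): AB, AD, AE, AF, AG, BD, BE, BF, BG, DE, DF, DG, EF, EG, FG
  2-simplices (10): ABF, ABG, ADE, ADG, AEF, BDE, BDF, BEG, DFG, EFG

Hence C_0 ≅ Z^6, C_1 ≅ Z^15, C_2 ≅ Z^10.

The boundary map ∂_1: C_1 → C_0 sends each edge [p,q] (with p < q) to q − p. For instance
  ∂AE = E − A.
The resulting 6×15 matrix has rank 5, and its Smith normal form has invariant factors (1,1,1,1,1).

Boundary ∂_2: C_2 → C_1 sends each 2-simplex [p,q,r] to [q,r] − [p,r] + [p,q]. For instance
  ∂ABF = BF − AF + AB,
  ∂ADG = DG − AG + AD.
As a 15×10 matrix over Z this has rank 10, with invariant factors (1,1,1,1,1,1,1,1,1,2).

Now H_k = ker ∂_k / im ∂_{k+1}, so:

  H_0: rank C_0 − rank ∂_1 = 6 − 5 = 1, and the invariant factors of ∂_1 are all 1, so H_0 ≅ Z.
  H_1: rank ker ∂_1 − rank ∂_2 = (15 − 5) − 10 = 0, and ∂_2 has invariant factor 2 > 1, so H_1 ≅ Z/2.
  H_2: rank ker ∂_2 − rank ∂_3 = (10 − 10) − 0 = 0, and there is no ∂_3, so H_2 ≅ 0.

Hence the Betti numbers are b_0 = 1, b_1 = 0, b_2 = 0.

b_0 = 1, b_1 = 0, b_2 = 0.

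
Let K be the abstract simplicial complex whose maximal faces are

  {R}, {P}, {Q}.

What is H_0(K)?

We work with the vertex ordering P < Q < R. The simplices of K, each written with vertices in increasing order, are:

  0-simplices (3): P, Q, R

Hence C_0 ≅ Z^3.

Computing H_k = (kernel of ∂_k) / (image of ∂_{k+1}):

  H_0: rank C_0 − rank ∂_1 = 3 − 0 = 3, and there is no ∂_1, so H_0 ≅ Z^3.

(K is a triangulation of a set of 3 points.)

H_0 = Z^3.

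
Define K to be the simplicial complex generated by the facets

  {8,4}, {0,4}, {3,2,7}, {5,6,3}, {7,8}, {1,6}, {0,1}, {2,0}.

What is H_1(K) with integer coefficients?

H_1 = Z^2.

Order the vertices as 0 < 1 < 2 < 3 < 4 < 5 < 6 < 7 < 8. Listing each simplex with vertices in this order, K has dimension 2 with simplices:

  0-simplices (9): [0], [1], [2], [3], [4], [5], [6], [7], [8]
  1-simplices (12): [0,1], [0,2], [0,4], [1,6], [2,3], [2,7], [3,5], [3,6], [3,7], [4,8], [5,6], [7,8]
  2-simplices (2): [2,3,7], [3,5,6]

so the chain groups are C_0 ≅ Z^9, C_1 ≅ Z^12, C_2 ≅ Z^2.

∂_1: C_1 → C_0 sends each edge [p,q] (with p < q) to q − p.
This gives a 9×12 integer matrix of rank 8; reducing to Smith normal form yields diagonal entries (1,1,1,1,1,1,1,1).

Boundary ∂_2: C_2 → C_1 sends each 2-simplex [p,q,r] to [q,r] − [p,r] + [p,q]. For instance
  ∂[3,5,6] = [5,6] − [3,6] + [3,5],
  ∂[2,3,7] = [3,7] − [2,7] + [2,3].
As a 12×2 matrix over Z this has rank 2, with invariant factors (1,1).

From H_k ≅ ker(∂_k) / im(∂_{k+1}) we obtain:

  H_1: rank ker ∂_1 − rank ∂_2 = (12 − 8) − 2 = 2, and the invariant factors of ∂_2 are all 1, so H_1 = Z^2.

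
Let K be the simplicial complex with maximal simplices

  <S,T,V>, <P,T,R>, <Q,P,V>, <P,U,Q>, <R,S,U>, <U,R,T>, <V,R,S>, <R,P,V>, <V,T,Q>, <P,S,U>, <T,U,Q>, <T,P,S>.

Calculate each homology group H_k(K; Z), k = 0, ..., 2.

K has 7 vertices, 18 edges, 12 triangles.
rank ∂_0 = 0, rank ∂_1 = 6 ⇒ b_0 = 7 − 0 − 6 = 1; all invariant factors of ∂_1 are 1 so no torsion. So H_0 = Z.
rank ∂_1 = 6, rank ∂_2 = 12 ⇒ b_1 = 18 − 6 − 12 = 0; ∂_2 has invariant factor(s) [2] giving torsion. So H_1 = Z/2.
rank ∂_2 = 12, rank ∂_3 = 0 ⇒ b_2 = 12 − 12 − 0 = 0. So H_2 = 0.

H_0 = Z,  H_1 = Z/2,  H_2 = 0.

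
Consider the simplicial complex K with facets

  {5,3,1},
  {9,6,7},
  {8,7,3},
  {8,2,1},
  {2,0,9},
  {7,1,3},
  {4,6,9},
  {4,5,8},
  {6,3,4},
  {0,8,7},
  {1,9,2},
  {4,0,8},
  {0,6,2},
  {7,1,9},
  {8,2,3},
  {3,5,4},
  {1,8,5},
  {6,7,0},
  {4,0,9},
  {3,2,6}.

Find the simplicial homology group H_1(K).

Order the vertices as 0 < 1 < 2 < 3 < 4 < 5 < 6 < 7 < 8 < 9. Listing each simplex with vertices in this order, K has dimension 2 with simplices:

  0-simplices (10): [0], [1], [2], [3], [4], [5], [6], [7], [8], [9]
  1-simplices (30): (30 of them)
  2-simplices (20): (20 of them)

so the chain groups are C_0 ≅ Z^10, C_1 ≅ Z^30, C_2 ≅ Z^20.

∂_1: C_1 → C_0 sends each edge [p,q] (with p < q) to q − p.
The 10×30 boundary matrix has rank 9 and Smith normal form diag(1,1,1,1,1,1,1,1,1).

Boundary ∂_2: C_2 → C_1 maps a triangle to the signed sum of its edges. For instance
  ∂[3,4,5] = [4,5] − [3,5] + [3,4],
  ∂[0,2,9] = [2,9] − [0,9] + [0,2].
The resulting 30×20 matrix has rank 20, and its Smith normal form has invariant factors (1,1,1,1,1,1,1,1,1,1,1,1,1,1,1,1,1,1,1,2).

Now H_k = ker ∂_k / im ∂_{k+1}, so:

  H_1: rank ker ∂_1 − rank ∂_2 = (30 − 9) − 20 = 1, and ∂_2 has invariant factor 2 > 1, so H_1 = Z ⊕ Z/2.

H_1 = Z ⊕ Z/2.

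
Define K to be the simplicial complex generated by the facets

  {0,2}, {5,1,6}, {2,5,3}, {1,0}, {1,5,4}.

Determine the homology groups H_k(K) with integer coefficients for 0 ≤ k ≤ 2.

H_0 = Z,  H_1 = Z,  H_2 = 0.

Take the total order 0 < 1 < 2 < 3 < 4 < 5 < 6 on the vertex set. Then K (dimension 2) consists of the simplices:

  0-simplices (7): [0], [1], [2], [3], [4], [5], [6]
  1-simplices (10): [0,1], [0,2], [1,4], [1,5], [1,6], [2,3], [2,5], [3,5], [4,5], [5,6]
  2-simplices (3): [1,4,5], [1,5,6], [2,3,5]

giving chain groups C_0 ≅ Z^7, C_1 ≅ Z^10, C_2 ≅ Z^3.

Boundary ∂_1: C_1 → C_0 sends each edge [p,q] (with p < q) to q − p. For instance
  ∂[1,5] = [5] − [1].
The resulting 7×10 matrix has rank 6, and its Smith normal form has invariant factors (1,1,1,1,1,1).

Boundary ∂_2: C_2 → C_1 sends each 2-simplex [p,q,r] to [q,r] − [p,r] + [p,q]. For instance
  ∂[1,5,6] = [5,6] − [1,6] + [1,5],
  ∂[2,3,5] = [3,5] − [2,5] + [2,3].
The 10×3 boundary matrix has rank 3 and Smith normal form diag(1,1,1).

Reading off H_k = ker ∂_k / im ∂_{k+1}:

  H_0: rank C_0 − rank ∂_1 = 7 − 6 = 1, and the invariant factors of ∂_1 are all 1, so H_0 = Z.
  H_1: rank ker ∂_1 − rank ∂_2 = (10 − 6) − 3 = 1, and the invariant factors of ∂_2 are all 1, so H_1 = Z.
  H_2: rank ker ∂_2 − rank ∂_3 = (3 − 3) − 0 = 0, and there is no ∂_3, so H_2 = 0.

As a check, the Euler characteristic is 7 − 10 + 3 = 0, which agrees with 1 − 1 + 0 = 0.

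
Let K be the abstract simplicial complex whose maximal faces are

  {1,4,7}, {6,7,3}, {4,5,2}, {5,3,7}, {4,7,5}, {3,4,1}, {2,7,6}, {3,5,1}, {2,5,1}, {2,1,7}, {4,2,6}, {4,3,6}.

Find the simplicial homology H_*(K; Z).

We work with the vertex ordering 1 < 2 < 3 < 4 < 5 < 6 < 7. The simplices of K, each written with vertices in increasing order, are:

  0-simplices (7): [1], [2], [3], [4], [5], [6], [7]
  1-simplices (18): [1,2], [1,3], [1,4], [1,5], [1,7], [2,4], [2,5], [2,6], [2,7], [3,4], [3,5], [3,6], [3,7], [4,5], [4,6], [4,7], [5,7], [6,7]
  2-simplices (12): [1,2,5], [1,2,7], [1,3,4], [1,3,5], [1,4,7], [2,4,5], [2,4,6], [2,6,7], [3,4,6], [3,5,7], [3,6,7], [4,5,7]

so the chain groups are C_0 ≅ Z^7, C_1 ≅ Z^18, C_2 ≅ Z^12.

Boundary ∂_1: C_1 → C_0 sends each edge [p,q] (with p < q) to q − p.
The 7×18 boundary matrix has rank 6 and Smith normal form diag(1,1,1,1,1,1).

∂_2: C_2 → C_1 sends each 2-simplex [p,q,r] to [q,r] − [p,r] + [p,q]. For instance
  ∂[3,4,6] = [4,6] − [3,6] + [3,4],
  ∂[2,4,6] = [4,6] − [2,6] + [2,4].
The 18×12 boundary matrix has rank 12 and Smith normal form diag(1,1,1,1,1,1,1,1,1,1,1,2).

From H_k ≅ ker(∂_k) / im(∂_{k+1}) we obtain:

  H_0: rank C_0 − rank ∂_1 = 7 − 6 = 1, and the invariant factors of ∂_1 are all 1, so H_0 ≅ Z.
  H_1: rank ker ∂_1 − rank ∂_2 = (18 − 6) − 12 = 0, and ∂_2 has invariant factor 2 > 1, so H_1 ≅ Z/2.
  H_2: rank ker ∂_2 − rank ∂_3 = (12 − 12) − 0 = 0, and there is no ∂_3, so H_2 ≅ 0.

(K is a triangulation of the real projective plane RP^2.)

H_0 ≅ Z,  H_1 ≅ Z/2,  H_2 = 0.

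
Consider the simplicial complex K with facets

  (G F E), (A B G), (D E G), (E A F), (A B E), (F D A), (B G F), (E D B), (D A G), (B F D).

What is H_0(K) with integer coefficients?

H_0 = Z.

We work with the vertex ordering A < B < D < E < F < G. The simplices of K, each written with vertices in increasing order, are:

  0-simplices (6): A, B, D, E, F, G
  1-simplices (15): AB, AD, AE, AF, AG, BD, BE, BF, BG, DE, DF, DG, EF, EG, FG
  2-simplices (10): ABE, ABG, ADF, ADG, AEF, BDE, BDF, BFG, DEG, EFG

giving chain groups C_0 ≅ Z^6, C_1 ≅ Z^15, C_2 ≅ Z^10.

Boundary ∂_1: C_1 → C_0 maps an edge to its endpoints' difference, ∂[p,q] = q − p.
The resulting 6×15 matrix has rank 5, and its Smith normal form has invariant factors (1,1,1,1,1).

∂_2: C_2 → C_1 acts by ∂[p,q,r] = [q,r] − [p,r] + [p,q]. For instance
  ∂ADF = DF − AF + AD,
  ∂ABG = BG − AG + AB.
As a 15×10 matrix over Z this has rank 10, with invariant factors (1,1,1,1,1,1,1,1,1,2).

Reading off H_k = ker ∂_k / im ∂_{k+1}:

  H_0: rank C_0 − rank ∂_1 = 6 − 5 = 1, and the invariant factors of ∂_1 are all 1, so H_0 = Z.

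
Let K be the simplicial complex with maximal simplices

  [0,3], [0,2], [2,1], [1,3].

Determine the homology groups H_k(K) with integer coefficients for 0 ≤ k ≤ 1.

Take the total order 0 < 1 < 2 < 3 on the vertex set. Then K (dimension 1) consists of the simplices:

  0-simplices (4): [0], [1], [2], [3]
  1-simplices (4): [0,2], [0,3], [1,2], [1,3]

giving chain groups C_0 ≅ Z^4, C_1 ≅ Z^4.

Boundary ∂_1: C_1 → C_0 sends each edge [p,q] (with p < q) to q − p.
The 4×4 boundary matrix has rank 3 and Smith normal form diag(1,1,1).

From H_k ≅ ker(∂_k) / im(∂_{k+1}) we obtain:

  H_0: rank C_0 − rank ∂_1 = 4 − 3 = 1, and the invariant factors of ∂_1 are all 1, so H_0 = Z.
  H_1: rank ker ∂_1 − rank ∂_2 = (4 − 3) − 0 = 1, and there is no ∂_2, so H_1 = Z.

(K is a triangulation of the circle S^1.)

H_0 = Z,  H_1 = Z.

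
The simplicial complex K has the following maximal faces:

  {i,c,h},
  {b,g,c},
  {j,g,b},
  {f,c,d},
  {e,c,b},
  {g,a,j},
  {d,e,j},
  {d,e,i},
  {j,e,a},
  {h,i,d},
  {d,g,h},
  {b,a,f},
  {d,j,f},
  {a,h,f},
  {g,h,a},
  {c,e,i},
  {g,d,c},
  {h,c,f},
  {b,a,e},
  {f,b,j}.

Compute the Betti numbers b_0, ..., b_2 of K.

Order the vertices as a < b < c < d < e < f < g < h < i < j. Listing each simplex with vertices in this order, K has dimension 2 with simplices:

  0-simplices (10): a, b, c, d, e, f, g, h, i, j
  1-simplices (30): ab, ae, af, ag, ah, aj, bc, be, bf, bg, bj, cd, ce, cf, cg, ch, ci, de, df, dg, dh, di, dj, ei, ej, fh, fj, gh, gj, hi
  2-simplices (20): abe, abf, aej, afh, agh, agj, bce, bcg, bfj, bgj, cdf, cdg, cei, cfh, chi, dei, dej, dfj, dgh, dhi

so the chain groups are C_0 ≅ Z^10, C_1 ≅ Z^30, C_2 ≅ Z^20.

∂_1: C_1 → C_0 maps an edge to its endpoints' difference, ∂[p,q] = q − p. For instance
  ∂ci = i − c.
This gives a 10×30 integer matrix of rank 9; reducing to Smith normal form yields diagonal entries (1,1,1,1,1,1,1,1,1).

Boundary ∂_2: C_2 → C_1 sends each 2-simplex [p,q,r] to [q,r] − [p,r] + [p,q]. For instance
  ∂bfj = fj − bj + bf,
  ∂chi = hi − ci + ch.
This gives a 30×20 integer matrix of rank 20; reducing to Smith normal form yields diagonal entries (1,1,1,1,1,1,1,1,1,1,1,1,1,1,1,1,1,1,1,2).

Now H_k = ker ∂_k / im ∂_{k+1}, so:

  H_0: rank C_0 − rank ∂_1 = 10 − 9 = 1, and the invariant factors of ∂_1 are all 1, so H_0 = Z.
  H_1: rank ker ∂_1 − rank ∂_2 = (30 − 9) − 20 = 1, and ∂_2 has invariant factor 2 > 1, so H_1 = Z × Z/2.
  H_2: rank ker ∂_2 − rank ∂_3 = (20 − 20) − 0 = 0, and there is no ∂_3, so H_2 = 0.

Hence the Betti numbers are b_0 = 1, b_1 = 1, b_2 = 0.

b_0 = 1, b_1 = 1, b_2 = 0.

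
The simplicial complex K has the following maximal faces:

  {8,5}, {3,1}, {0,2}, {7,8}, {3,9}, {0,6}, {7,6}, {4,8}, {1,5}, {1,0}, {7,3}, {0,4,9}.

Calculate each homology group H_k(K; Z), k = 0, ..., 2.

Order the vertices as 0 < 1 < 2 < 3 < 4 < 5 < 6 < 7 < 8 < 9. Listing each simplex with vertices in this order, K has dimension 2 with simplices:

  0-simplices (10): [0], [1], [2], [3], [4], [5], [6], [7], [8], [9]
  1-simplices (14): [0,1], [0,2], [0,4], [0,6], [0,9], [1,3], [1,5], [3,7], [3,9], [4,8], [4,9], [5,8], [6,7], [7,8]
  2-simplices (1): [0,4,9]

giving chain groups C_0 ≅ Z^10, C_1 ≅ Z^14, C_2 ≅ Z^1.

The boundary map ∂_1: C_1 → C_0 sends each edge [p,q] (with p < q) to q − p. For instance
  ∂[1,3] = [3] − [1].
The resulting 10×14 matrix has rank 9, and its Smith normal form has invariant factors (1,1,1,1,1,1,1,1,1).

∂_2: C_2 → C_1 maps a triangle to the signed sum of its edges. For instance
  ∂[0,4,9] = [4,9] − [0,9] + [0,4].
This gives a 14×1 integer matrix of rank 1; reducing to Smith normal form yields diagonal entries (1).

Computing H_k = (kernel of ∂_k) / (image of ∂_{k+1}):

  H_0: rank C_0 − rank ∂_1 = 10 − 9 = 1, and the invariant factors of ∂_1 are all 1, so H_0 ≅ Z.
  H_1: rank ker ∂_1 − rank ∂_2 = (14 − 9) − 1 = 4, and the invariant factors of ∂_2 are all 1, so H_1 ≅ Z^4.
  H_2: rank ker ∂_2 − rank ∂_3 = (1 − 1) − 0 = 0, and there is no ∂_3, so H_2 ≅ 0.

As a check, the Euler characteristic is 10 − 14 + 1 = -3, which agrees with 1 − 4 + 0 = -3.

H_0 = Z,  H_1 = Z^4,  H_2 = 0.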